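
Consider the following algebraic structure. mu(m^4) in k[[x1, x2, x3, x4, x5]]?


C(n+d-1,d)=C(8,4)=70


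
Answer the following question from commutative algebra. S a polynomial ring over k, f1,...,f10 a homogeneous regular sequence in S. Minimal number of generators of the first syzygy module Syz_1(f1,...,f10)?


Regular sequence => Koszul complex is the minimal free resolution.
Syz_1 minimally generated by Koszul relations f_i*e_j - f_j*e_i (i<j): mu(Syz_1) = beta_2 = C(m,2) = m(m-1)/2
m=10
10*9/2 = 45


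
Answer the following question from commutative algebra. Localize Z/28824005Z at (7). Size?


7-primary part: 28824005=7^8*5
Size=7^8=5764801


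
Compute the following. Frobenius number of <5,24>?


gcd(5,24)=1 => F=ab-a-b=5*24-5-24=120-29=91


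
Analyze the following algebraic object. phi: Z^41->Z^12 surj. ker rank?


rank(ker) = 41-12 = 29


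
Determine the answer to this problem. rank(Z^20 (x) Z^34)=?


rank(M(x)N) = rank(M)*rank(N)
20*34 = 680


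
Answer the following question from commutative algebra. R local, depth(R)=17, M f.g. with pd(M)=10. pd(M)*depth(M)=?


pd+depth=17
depth=17-10=7
pd*depth=10*7=70


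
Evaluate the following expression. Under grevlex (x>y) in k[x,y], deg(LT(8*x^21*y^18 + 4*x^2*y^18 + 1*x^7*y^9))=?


LT: 8*x^21*y^18
deg_x=21, deg_y=18
Total=21+18=39


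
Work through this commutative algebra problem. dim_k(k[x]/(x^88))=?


Basis: 1,x,...,x^87
dim=88


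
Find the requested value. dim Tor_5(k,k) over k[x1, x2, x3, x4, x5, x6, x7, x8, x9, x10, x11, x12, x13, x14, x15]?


Koszul: C(n,i)=C(15,5)=3003


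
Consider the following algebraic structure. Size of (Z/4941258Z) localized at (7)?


7-primary part: 4941258=7^7*6
Size=7^7=823543


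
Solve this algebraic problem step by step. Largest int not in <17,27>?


gcd(17,27)=1 => F=ab-a-b=17*27-17-27=459-44=415


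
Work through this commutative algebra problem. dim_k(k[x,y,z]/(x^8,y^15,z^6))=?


Basis: x^iy^jz^k, i<8,j<15,k<6
8*15*6=720


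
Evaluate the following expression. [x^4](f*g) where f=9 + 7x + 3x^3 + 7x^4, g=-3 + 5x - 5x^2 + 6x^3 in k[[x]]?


[x^4] = sum a_i*b_j, i+j=4
  7*6=42
  3*5=15
  7*-3=-21
Sum=36


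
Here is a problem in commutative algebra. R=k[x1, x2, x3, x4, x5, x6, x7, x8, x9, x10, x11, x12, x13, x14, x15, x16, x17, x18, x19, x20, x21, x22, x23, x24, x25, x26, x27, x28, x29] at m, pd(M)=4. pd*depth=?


pd+depth=29
depth=29-4=25
pd*depth=4*25=100


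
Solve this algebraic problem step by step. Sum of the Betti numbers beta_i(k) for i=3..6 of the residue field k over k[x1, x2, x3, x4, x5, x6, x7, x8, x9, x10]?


Koszul resolution: beta_i(k)=C(n,i), n=10
C(10,3)=120, C(10,4)=210, C(10,5)=252, C(10,6)=210
Sum=792


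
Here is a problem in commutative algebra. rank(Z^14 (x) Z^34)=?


rank(M(x)N) = rank(M)*rank(N)
14*34 = 476


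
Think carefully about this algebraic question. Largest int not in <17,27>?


gcd(17,27)=1 => F=ab-a-b=17*27-17-27=459-44=415


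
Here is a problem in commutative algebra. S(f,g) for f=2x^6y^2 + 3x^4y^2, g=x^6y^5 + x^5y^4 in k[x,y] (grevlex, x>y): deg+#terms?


LT(f)=2x^6y^2, LT(g)=x^6y^5
lcm(LM)=x^6y^5
S(f,g) (scaled by 2 to clear denominators) = y^3*f - 2*g = -2x^5y^4 + 3x^4y^5
2 terms, deg 9.
9+2=11


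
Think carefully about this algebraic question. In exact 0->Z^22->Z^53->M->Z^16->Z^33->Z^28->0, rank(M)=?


Alt sum=0:
(-1)^0*22 + (-1)^1*53 + (-1)^2*? + (-1)^3*16 + (-1)^4*33 + (-1)^5*28=0
rank(M)=42


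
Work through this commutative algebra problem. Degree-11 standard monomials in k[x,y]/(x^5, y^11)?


k[x,y], I = (x^5, y^11), d = 11
Need i < 5 and d-i < 11.
Range: 1 <= i <= 4.
H(11) = 4


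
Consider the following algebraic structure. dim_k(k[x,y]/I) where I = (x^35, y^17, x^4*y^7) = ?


k[x,y]/I, I = (x^35, y^17, x^4*y^7)
Rect: 35x17=595. Corner: (35-4)x(17-7)=310.
dim = 595-310 = 285


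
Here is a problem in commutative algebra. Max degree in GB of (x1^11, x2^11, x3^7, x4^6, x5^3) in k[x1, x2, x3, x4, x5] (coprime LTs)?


Pure powers, coprime LTs => already GB.
Degrees: 11, 11, 7, 6, 3
Max=11


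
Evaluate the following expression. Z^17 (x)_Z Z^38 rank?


rank(M(x)N) = rank(M)*rank(N)
17*38 = 646


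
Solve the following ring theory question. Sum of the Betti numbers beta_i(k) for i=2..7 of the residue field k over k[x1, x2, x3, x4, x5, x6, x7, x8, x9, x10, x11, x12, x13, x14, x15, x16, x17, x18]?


Koszul resolution: beta_i(k)=C(n,i), n=18
C(18,2)=153, C(18,3)=816, C(18,4)=3060, C(18,5)=8568, C(18,6)=18564, C(18,7)=31824
Sum=62985


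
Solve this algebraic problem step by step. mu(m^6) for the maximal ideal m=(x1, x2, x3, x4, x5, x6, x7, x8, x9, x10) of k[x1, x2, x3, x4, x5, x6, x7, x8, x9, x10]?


Graded Nakayama: mu(m^d) = dim_k (m^d/m^(d+1)) = #degree-6 monomials in 10 vars
C(n+d-1,d)=C(15,6)=5005


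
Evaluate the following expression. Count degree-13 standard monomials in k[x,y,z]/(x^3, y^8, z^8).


Need i<3, j<8, k<8 with i+j+k=13.
For each i, j ranges over max(0,13-i-7)..min(7,13-i):
  i=0: j in [6,7] -> 2
  i=1: j in [5,7] -> 3
  i=2: j in [4,7] -> 4
H(13) = 2+3+4 = 9


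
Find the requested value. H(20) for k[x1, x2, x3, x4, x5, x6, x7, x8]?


C(d+n-1,n-1)=C(27,7)=888030


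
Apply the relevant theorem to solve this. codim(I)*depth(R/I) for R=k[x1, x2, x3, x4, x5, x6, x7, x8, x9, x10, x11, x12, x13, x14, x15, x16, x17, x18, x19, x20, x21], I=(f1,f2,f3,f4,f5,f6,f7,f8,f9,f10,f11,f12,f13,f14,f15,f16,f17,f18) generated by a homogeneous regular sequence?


codim=18, depth=dim(R/I)=21-18=3
Product=18*3=54


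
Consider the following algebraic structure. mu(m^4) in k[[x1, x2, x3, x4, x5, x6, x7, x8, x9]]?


C(n+d-1,d)=C(12,4)=495


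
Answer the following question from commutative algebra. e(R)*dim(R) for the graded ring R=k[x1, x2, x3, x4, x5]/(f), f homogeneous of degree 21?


e(R)=deg(f)=21, dim(R)=5-1=4
e*dim=21*4=84


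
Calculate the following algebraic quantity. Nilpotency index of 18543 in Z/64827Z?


18543^k mod 64827:
k=1: 18543
k=2: 441
k=3: 9261
k=4: 0
First zero at k = 4


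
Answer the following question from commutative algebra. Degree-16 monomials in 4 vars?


C(d+n-1,n-1)=C(19,3)=969


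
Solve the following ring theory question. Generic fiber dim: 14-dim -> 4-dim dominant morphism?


dim(fiber)=dim(X)-dim(Y)=14-4=10


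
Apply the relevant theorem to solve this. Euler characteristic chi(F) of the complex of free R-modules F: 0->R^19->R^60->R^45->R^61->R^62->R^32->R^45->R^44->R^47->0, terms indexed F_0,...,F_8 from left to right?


chi = sum (-1)^i * rank:
(-1)^0*19=19
(-1)^1*60=-60
(-1)^2*45=45
(-1)^3*61=-61
(-1)^4*62=62
(-1)^5*32=-32
(-1)^6*45=45
(-1)^7*44=-44
(-1)^8*47=47
chi=21


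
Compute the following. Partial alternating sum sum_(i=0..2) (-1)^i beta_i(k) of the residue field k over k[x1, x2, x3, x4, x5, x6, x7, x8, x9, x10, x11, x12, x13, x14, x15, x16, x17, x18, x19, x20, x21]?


Koszul resolution: beta_i(k)=C(n,i), n=21
sum_(i=0..p) (-1)^i C(n,i) = (-1)^p C(n-1,p)
(-1)^2*C(20,2) = (-1)^2*190 = 190


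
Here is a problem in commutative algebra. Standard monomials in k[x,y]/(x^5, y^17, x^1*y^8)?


k[x,y]/I, I = (x^5, y^17, x^1*y^8)
Rect: 5x17=85. Corner: (5-1)x(17-8)=36.
dim = 85-36 = 49


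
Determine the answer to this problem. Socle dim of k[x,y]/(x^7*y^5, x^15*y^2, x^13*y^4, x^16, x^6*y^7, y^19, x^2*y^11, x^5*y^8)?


Socle = ann(m) = span of standard monomials u with x*u, y*u in I (staircase corners).
Minimal generators: x^16, x^15*y^2, x^13*y^4, x^7*y^5, x^6*y^7, x^5*y^8, x^2*y^11, y^19
Corners: xy^18, x^4y^10, x^5y^7, x^6y^6, x^12y^4, x^14y^3, x^15y
Socle dim=7


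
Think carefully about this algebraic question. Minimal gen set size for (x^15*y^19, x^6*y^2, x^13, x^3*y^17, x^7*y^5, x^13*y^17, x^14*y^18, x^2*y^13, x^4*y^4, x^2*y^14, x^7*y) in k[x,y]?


Remove redundant (divisible by others).
x^7*y^5 redundant.
x^2*y^14 redundant.
x^3*y^17 redundant.
x^15*y^19 redundant.
x^14*y^18 redundant.
x^13*y^17 redundant.
Min: x^13, x^7*y, x^6*y^2, x^4*y^4, x^2*y^13
Count=5


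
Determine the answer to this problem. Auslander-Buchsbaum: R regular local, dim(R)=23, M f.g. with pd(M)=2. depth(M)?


pd+depth=depth(R)=23
depth=23-2=21


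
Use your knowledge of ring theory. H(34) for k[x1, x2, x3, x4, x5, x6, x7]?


C(d+n-1,n-1)=C(40,6)=3838380


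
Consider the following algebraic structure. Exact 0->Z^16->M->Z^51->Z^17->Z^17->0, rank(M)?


Alt sum=0:
(-1)^0*16 + (-1)^1*? + (-1)^2*51 + (-1)^3*17 + (-1)^4*17=0
rank(M)=67


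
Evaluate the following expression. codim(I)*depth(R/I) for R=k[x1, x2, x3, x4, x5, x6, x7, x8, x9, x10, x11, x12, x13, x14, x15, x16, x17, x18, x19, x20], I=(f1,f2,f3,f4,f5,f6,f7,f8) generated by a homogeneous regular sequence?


codim=8, depth=dim(R/I)=20-8=12
Product=8*12=96


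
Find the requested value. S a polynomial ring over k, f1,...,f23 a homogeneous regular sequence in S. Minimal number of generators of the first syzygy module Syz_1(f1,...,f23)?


Regular sequence => Koszul complex is the minimal free resolution.
Syz_1 minimally generated by Koszul relations f_i*e_j - f_j*e_i (i<j): mu(Syz_1) = beta_2 = C(m,2) = m(m-1)/2
m=23
23*22/2 = 253


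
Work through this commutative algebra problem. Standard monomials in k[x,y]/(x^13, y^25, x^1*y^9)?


k[x,y]/I, I = (x^13, y^25, x^1*y^9)
Rect: 13x25=325. Corner: (13-1)x(25-9)=192.
dim = 325-192 = 133


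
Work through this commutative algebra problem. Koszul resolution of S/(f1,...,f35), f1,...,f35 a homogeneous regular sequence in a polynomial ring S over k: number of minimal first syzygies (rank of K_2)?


Regular sequence => Koszul complex is the minimal free resolution.
Syz_1 minimally generated by Koszul relations f_i*e_j - f_j*e_i (i<j): mu(Syz_1) = beta_2 = C(m,2) = m(m-1)/2
m=35
35*34/2 = 595


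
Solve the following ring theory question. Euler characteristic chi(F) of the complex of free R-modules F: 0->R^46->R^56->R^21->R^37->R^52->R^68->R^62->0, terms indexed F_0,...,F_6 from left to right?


chi = sum (-1)^i * rank:
(-1)^0*46=46
(-1)^1*56=-56
(-1)^2*21=21
(-1)^3*37=-37
(-1)^4*52=52
(-1)^5*68=-68
(-1)^6*62=62
chi=20


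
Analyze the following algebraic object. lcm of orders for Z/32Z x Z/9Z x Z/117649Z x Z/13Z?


Exponent = lcm of the cyclic orders; pairwise coprime => product.
2^5*3^2*7^6*13^1=32*9*117649*13=440477856


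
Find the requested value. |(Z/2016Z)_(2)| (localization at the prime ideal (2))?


2-primary part: 2016=2^5*63
Size=2^5=32


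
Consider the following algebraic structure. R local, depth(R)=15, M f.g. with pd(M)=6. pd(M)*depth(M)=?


pd+depth=15
depth=15-6=9
pd*depth=6*9=54


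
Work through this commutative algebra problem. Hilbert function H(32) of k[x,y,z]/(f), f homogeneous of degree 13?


C(34,2)-C(21,2)=561-210=351


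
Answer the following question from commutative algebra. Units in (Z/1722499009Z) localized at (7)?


Local ring = Z/117649Z.
phi(117649) = 7^5*(7-1) = 100842


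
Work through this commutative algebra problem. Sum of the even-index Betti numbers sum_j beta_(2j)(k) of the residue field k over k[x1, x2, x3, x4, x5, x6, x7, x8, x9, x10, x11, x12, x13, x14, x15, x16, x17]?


Koszul resolution: beta_i(k)=C(n,i), n=17
sum_even C(17,i) = 2^(n-1) = 2^16 = 65536


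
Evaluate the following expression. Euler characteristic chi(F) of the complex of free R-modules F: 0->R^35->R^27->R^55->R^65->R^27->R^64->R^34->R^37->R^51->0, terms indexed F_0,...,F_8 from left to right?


chi = sum (-1)^i * rank:
(-1)^0*35=35
(-1)^1*27=-27
(-1)^2*55=55
(-1)^3*65=-65
(-1)^4*27=27
(-1)^5*64=-64
(-1)^6*34=34
(-1)^7*37=-37
(-1)^8*51=51
chi=9


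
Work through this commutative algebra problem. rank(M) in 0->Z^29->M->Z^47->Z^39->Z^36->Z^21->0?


Alt sum=0:
(-1)^0*29 + (-1)^1*? + (-1)^2*47 + (-1)^3*39 + (-1)^4*36 + (-1)^5*21=0
rank(M)=52


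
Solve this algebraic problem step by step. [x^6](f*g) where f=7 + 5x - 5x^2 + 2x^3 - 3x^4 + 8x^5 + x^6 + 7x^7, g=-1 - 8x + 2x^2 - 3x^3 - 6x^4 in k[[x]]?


[x^6] = sum a_i*b_j, i+j=6
  -5*-6=30
  2*-3=-6
  -3*2=-6
  8*-8=-64
  1*-1=-1
Sum=-47


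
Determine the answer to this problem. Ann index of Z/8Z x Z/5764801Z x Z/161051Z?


Exponent = lcm of the cyclic orders; pairwise coprime => product.
2^3*7^8*11^5=8*5764801*161051=7427415726808


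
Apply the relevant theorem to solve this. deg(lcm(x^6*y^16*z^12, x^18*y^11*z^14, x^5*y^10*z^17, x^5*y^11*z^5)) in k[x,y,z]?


lcm = componentwise max:
x: max(6,18,5,5)=18
y: max(16,11,10,11)=16
z: max(12,14,17,5)=17
Total=18+16+17=51


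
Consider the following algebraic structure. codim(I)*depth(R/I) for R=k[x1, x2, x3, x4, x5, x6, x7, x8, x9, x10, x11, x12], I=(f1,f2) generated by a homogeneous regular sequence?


codim=2, depth=dim(R/I)=12-2=10
Product=2*10=20


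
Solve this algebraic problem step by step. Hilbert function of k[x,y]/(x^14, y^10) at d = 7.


k[x,y], I = (x^14, y^10), d = 7
Need i < 14 and d-i < 10.
Range: 0 <= i <= 7.
H(7) = 8


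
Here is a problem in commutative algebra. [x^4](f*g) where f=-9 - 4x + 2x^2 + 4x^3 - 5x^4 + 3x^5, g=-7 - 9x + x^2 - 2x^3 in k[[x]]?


[x^4] = sum a_i*b_j, i+j=4
  -4*-2=8
  2*1=2
  4*-9=-36
  -5*-7=35
Sum=9


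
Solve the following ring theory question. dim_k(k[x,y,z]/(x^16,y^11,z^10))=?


Basis: x^iy^jz^k, i<16,j<11,k<10
16*11*10=1760


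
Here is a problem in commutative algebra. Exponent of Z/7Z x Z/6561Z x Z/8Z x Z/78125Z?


Exponent = lcm of the cyclic orders; pairwise coprime => product.
7^1*3^8*2^3*5^7=7*6561*8*78125=28704375000


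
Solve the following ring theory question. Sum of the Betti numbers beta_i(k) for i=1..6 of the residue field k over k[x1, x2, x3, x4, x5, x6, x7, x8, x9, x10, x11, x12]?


Koszul resolution: beta_i(k)=C(n,i), n=12
C(12,1)=12, C(12,2)=66, C(12,3)=220, C(12,4)=495, C(12,5)=792, C(12,6)=924
Sum=2509


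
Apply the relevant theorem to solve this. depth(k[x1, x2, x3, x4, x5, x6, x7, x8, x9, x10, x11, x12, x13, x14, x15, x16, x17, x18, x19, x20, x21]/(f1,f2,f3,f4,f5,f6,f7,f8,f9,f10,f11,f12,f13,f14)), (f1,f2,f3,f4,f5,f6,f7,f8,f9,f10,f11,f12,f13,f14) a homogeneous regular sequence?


depth(R)=21
depth(R/I)=21-14=7


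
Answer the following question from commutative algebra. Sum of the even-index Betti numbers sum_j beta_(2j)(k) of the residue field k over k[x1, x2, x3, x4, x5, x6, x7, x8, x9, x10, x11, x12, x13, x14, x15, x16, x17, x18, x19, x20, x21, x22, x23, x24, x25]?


Koszul resolution: beta_i(k)=C(n,i), n=25
sum_even C(25,i) = 2^(n-1) = 2^24 = 16777216


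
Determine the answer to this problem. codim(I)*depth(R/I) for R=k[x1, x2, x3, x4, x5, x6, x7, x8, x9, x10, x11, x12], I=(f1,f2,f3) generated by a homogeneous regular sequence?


codim=3, depth=dim(R/I)=12-3=9
Product=3*9=27


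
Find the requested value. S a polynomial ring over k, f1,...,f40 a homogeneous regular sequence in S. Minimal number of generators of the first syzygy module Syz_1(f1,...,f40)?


Regular sequence => Koszul complex is the minimal free resolution.
Syz_1 minimally generated by Koszul relations f_i*e_j - f_j*e_i (i<j): mu(Syz_1) = beta_2 = C(m,2) = m(m-1)/2
m=40
40*39/2 = 780


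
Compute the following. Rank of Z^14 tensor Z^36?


rank(M(x)N) = rank(M)*rank(N)
14*36 = 504


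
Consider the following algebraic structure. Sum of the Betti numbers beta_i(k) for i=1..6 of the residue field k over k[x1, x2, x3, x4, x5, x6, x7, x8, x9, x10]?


Koszul resolution: beta_i(k)=C(n,i), n=10
C(10,1)=10, C(10,2)=45, C(10,3)=120, C(10,4)=210, C(10,5)=252, C(10,6)=210
Sum=847


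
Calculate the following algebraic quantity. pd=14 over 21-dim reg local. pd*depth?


pd+depth=21
depth=21-14=7
pd*depth=14*7=98


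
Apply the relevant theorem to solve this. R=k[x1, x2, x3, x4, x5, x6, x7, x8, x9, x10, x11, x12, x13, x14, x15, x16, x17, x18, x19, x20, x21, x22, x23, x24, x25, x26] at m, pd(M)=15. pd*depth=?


pd+depth=26
depth=26-15=11
pd*depth=15*11=165


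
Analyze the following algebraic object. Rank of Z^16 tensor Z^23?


rank(M(x)N) = rank(M)*rank(N)
16*23 = 368


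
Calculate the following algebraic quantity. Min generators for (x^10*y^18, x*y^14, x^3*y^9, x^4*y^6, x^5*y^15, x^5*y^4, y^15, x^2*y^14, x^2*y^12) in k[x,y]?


Remove redundant (divisible by others).
x^5*y^15 redundant.
x^2*y^14 redundant.
x^10*y^18 redundant.
Min: x^5*y^4, x^4*y^6, x^3*y^9, x^2*y^12, x*y^14, y^15
Count=6


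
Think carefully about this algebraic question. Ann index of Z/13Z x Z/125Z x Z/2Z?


Exponent = lcm of the cyclic orders; pairwise coprime => product.
13^1*5^3*2^1=13*125*2=3250


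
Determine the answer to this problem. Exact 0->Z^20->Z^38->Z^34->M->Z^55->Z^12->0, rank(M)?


Alt sum=0:
(-1)^0*20 + (-1)^1*38 + (-1)^2*34 + (-1)^3*? + (-1)^4*55 + (-1)^5*12=0
rank(M)=59


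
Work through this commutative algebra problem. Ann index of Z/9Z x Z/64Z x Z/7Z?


Exponent = lcm of the cyclic orders; pairwise coprime => product.
3^2*2^6*7^1=9*64*7=4032


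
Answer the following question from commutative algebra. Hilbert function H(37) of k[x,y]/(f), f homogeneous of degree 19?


H(t)=d for t>=d-1.
d=19, t=37
H(37)=19


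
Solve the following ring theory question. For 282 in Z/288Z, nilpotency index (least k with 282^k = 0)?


282^k mod 288:
k=1: 282
k=2: 36
k=3: 72
k=4: 144
k=5: 0
First zero at k = 5


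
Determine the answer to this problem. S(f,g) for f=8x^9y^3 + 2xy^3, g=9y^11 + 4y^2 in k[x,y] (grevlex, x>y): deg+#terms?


LT(f)=8x^9y^3, LT(g)=9y^11
lcm(LM)=x^9y^11
S(f,g) (scaled by 72 to clear denominators) = 9y^8*f - 8x^9*g = 18xy^11 - 32x^9y^2
2 terms, deg 12.
12+2=14


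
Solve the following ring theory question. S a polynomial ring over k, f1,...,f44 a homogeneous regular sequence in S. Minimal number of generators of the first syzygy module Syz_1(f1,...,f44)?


Regular sequence => Koszul complex is the minimal free resolution.
Syz_1 minimally generated by Koszul relations f_i*e_j - f_j*e_i (i<j): mu(Syz_1) = beta_2 = C(m,2) = m(m-1)/2
m=44
44*43/2 = 946


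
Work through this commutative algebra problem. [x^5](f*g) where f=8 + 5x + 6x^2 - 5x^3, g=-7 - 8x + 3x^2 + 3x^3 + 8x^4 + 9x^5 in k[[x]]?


[x^5] = sum a_i*b_j, i+j=5
  8*9=72
  5*8=40
  6*3=18
  -5*3=-15
Sum=115


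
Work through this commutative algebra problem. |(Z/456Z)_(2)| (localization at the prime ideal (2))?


2-primary part: 456=2^3*57
Size=2^3=8


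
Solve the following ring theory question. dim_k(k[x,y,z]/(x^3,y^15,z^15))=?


Basis: x^iy^jz^k, i<3,j<15,k<15
3*15*15=675


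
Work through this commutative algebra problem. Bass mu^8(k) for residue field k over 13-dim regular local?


C(n,i)=C(13,8)=1287


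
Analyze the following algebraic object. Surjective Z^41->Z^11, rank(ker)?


rank(ker) = 41-11 = 30


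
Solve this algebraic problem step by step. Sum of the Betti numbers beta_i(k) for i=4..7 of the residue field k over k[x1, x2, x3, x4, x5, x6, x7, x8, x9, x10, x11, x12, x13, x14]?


Koszul resolution: beta_i(k)=C(n,i), n=14
C(14,4)=1001, C(14,5)=2002, C(14,6)=3003, C(14,7)=3432
Sum=9438


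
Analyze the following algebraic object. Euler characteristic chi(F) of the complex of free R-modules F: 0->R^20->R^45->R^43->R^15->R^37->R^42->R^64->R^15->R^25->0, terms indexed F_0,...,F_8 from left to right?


chi = sum (-1)^i * rank:
(-1)^0*20=20
(-1)^1*45=-45
(-1)^2*43=43
(-1)^3*15=-15
(-1)^4*37=37
(-1)^5*42=-42
(-1)^6*64=64
(-1)^7*15=-15
(-1)^8*25=25
chi=72


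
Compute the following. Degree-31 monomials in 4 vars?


C(d+n-1,n-1)=C(34,3)=5984


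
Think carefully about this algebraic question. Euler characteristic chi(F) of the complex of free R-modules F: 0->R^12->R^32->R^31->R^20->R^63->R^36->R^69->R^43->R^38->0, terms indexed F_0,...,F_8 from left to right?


chi = sum (-1)^i * rank:
(-1)^0*12=12
(-1)^1*32=-32
(-1)^2*31=31
(-1)^3*20=-20
(-1)^4*63=63
(-1)^5*36=-36
(-1)^6*69=69
(-1)^7*43=-43
(-1)^8*38=38
chi=82


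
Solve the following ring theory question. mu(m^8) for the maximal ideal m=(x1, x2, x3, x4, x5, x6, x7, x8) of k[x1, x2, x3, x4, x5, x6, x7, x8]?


Graded Nakayama: mu(m^d) = dim_k (m^d/m^(d+1)) = #degree-8 monomials in 8 vars
C(n+d-1,d)=C(15,8)=6435


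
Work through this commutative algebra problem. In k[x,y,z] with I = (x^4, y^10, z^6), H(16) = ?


Need i<4, j<10, k<6 with i+j+k=16.
For each i, j ranges over max(0,16-i-5)..min(9,16-i):
  i=0: j in [11,9] -> 0
  i=1: j in [10,9] -> 0
  i=2: j in [9,9] -> 1
  i=3: j in [8,9] -> 2
H(16) = 0+0+1+2 = 3


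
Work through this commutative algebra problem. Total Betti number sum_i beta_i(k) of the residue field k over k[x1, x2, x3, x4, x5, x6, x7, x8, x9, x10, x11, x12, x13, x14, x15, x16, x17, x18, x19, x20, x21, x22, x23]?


Koszul resolution: beta_i(k)=C(n,i), n=23
sum_i C(23,i) = 2^23 = 8388608


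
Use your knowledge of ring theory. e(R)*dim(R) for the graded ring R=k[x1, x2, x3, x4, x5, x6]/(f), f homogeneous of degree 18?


e(R)=deg(f)=18, dim(R)=6-1=5
e*dim=18*5=90


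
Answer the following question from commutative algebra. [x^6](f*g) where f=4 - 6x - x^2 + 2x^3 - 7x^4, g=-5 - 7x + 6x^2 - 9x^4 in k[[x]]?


[x^6] = sum a_i*b_j, i+j=6
  -1*-9=9
  -7*6=-42
Sum=-33


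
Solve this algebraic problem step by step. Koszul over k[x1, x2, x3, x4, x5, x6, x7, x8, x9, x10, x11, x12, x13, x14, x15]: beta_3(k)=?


C(n,i)=C(15,3)=455


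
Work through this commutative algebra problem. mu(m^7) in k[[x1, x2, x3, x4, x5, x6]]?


C(n+d-1,d)=C(12,7)=792


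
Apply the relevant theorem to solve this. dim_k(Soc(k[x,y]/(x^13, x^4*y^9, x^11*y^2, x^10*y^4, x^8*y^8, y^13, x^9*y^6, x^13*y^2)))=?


Socle = ann(m) = span of standard monomials u with x*u, y*u in I (staircase corners).
Redundant generators: x^13*y^2
Minimal generators: x^13, x^11*y^2, x^10*y^4, x^9*y^6, x^8*y^8, x^4*y^9, y^13
Corners: x^3y^12, x^7y^8, x^8y^7, x^9y^5, x^10y^3, x^12y
Socle dim=6


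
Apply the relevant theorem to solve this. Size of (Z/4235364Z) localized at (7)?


7-primary part: 4235364=7^6*36
Size=7^6=117649


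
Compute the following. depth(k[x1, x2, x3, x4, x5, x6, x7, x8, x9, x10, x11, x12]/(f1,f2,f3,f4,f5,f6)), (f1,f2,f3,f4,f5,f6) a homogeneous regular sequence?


depth(R)=12
depth(R/I)=12-6=6


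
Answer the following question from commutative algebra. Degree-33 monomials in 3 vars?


C(d+n-1,n-1)=C(35,2)=595


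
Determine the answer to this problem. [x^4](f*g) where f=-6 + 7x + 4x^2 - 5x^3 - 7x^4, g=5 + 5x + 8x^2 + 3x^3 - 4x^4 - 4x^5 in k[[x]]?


[x^4] = sum a_i*b_j, i+j=4
  -6*-4=24
  7*3=21
  4*8=32
  -5*5=-25
  -7*5=-35
Sum=17


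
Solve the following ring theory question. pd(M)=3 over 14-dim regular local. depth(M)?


pd+depth=depth(R)=14
depth=14-3=11


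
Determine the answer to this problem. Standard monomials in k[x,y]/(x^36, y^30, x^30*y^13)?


k[x,y]/I, I = (x^36, y^30, x^30*y^13)
Rect: 36x30=1080. Corner: (36-30)x(30-13)=102.
dim = 1080-102 = 978


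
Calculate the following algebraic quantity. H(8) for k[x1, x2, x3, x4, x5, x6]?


C(d+n-1,n-1)=C(13,5)=1287


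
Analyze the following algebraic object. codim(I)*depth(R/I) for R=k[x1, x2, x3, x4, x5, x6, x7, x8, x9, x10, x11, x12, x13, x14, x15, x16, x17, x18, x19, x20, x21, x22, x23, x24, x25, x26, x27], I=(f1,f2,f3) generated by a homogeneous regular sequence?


codim=3, depth=dim(R/I)=27-3=24
Product=3*24=72


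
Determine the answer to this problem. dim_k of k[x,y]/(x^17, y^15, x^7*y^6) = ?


k[x,y]/I, I = (x^17, y^15, x^7*y^6)
Rect: 17x15=255. Corner: (17-7)x(15-6)=90.
dim = 255-90 = 165


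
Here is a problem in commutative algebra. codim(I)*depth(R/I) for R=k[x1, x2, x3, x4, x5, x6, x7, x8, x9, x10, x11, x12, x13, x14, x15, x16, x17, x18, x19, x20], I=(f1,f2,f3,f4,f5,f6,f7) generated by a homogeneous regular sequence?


codim=7, depth=dim(R/I)=20-7=13
Product=7*13=91


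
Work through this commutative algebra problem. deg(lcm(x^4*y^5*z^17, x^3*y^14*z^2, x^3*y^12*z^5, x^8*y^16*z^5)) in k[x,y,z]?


lcm = componentwise max:
x: max(4,3,3,8)=8
y: max(5,14,12,16)=16
z: max(17,2,5,5)=17
Total=8+16+17=41


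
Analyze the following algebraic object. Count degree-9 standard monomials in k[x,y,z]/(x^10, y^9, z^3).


Need i<10, j<9, k<3 with i+j+k=9.
For each i, j ranges over max(0,9-i-2)..min(8,9-i):
  i=0: j in [7,8] -> 2
  i=1: j in [6,8] -> 3
  i=2: j in [5,7] -> 3
  i=3: j in [4,6] -> 3
  i=4: j in [3,5] -> 3
  i=5: j in [2,4] -> 3
  i=6: j in [1,3] -> 3
  i=7: j in [0,2] -> 3
  i=8: j in [0,1] -> 2
  i=9: j in [0,0] -> 1
H(9) = 2+3+3+3+3+3+3+3+2+1 = 26


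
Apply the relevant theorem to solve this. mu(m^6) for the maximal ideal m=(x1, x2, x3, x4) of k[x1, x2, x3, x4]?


Graded Nakayama: mu(m^d) = dim_k (m^d/m^(d+1)) = #degree-6 monomials in 4 vars
C(n+d-1,d)=C(9,6)=84


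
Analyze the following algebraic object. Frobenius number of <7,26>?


gcd(7,26)=1 => F=ab-a-b=7*26-7-26=182-33=149


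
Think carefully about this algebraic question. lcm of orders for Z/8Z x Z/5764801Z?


Exponent = lcm of the cyclic orders; pairwise coprime => product.
2^3*7^8=8*5764801=46118408


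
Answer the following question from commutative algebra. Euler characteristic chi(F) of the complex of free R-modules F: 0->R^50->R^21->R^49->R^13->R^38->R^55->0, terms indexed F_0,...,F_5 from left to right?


chi = sum (-1)^i * rank:
(-1)^0*50=50
(-1)^1*21=-21
(-1)^2*49=49
(-1)^3*13=-13
(-1)^4*38=38
(-1)^5*55=-55
chi=48


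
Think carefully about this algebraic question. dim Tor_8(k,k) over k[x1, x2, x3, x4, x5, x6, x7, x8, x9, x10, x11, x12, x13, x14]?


Koszul: C(n,i)=C(14,8)=3003


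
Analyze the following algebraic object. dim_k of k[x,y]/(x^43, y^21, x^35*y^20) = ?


k[x,y]/I, I = (x^43, y^21, x^35*y^20)
Rect: 43x21=903. Corner: (43-35)x(21-20)=8.
dim = 903-8 = 895


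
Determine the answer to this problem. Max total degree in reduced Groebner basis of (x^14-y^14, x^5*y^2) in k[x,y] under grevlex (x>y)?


LT(f1)=x^14, LT(f2)=x^5y^2, lcm=x^14y^2
S(f1,f2) = y^2*f1 - x^9*f2 = -y^16
Reduced GB = {f1, f2, y^16}; degrees 14, 7, 16
Max = 16


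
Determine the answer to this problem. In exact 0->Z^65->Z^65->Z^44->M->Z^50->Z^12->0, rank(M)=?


Alt sum=0:
(-1)^0*65 + (-1)^1*65 + (-1)^2*44 + (-1)^3*? + (-1)^4*50 + (-1)^5*12=0
rank(M)=82


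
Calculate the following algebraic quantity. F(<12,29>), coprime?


gcd(12,29)=1 => F=ab-a-b=12*29-12-29=348-41=307


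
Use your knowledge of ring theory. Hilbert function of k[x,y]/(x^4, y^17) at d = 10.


k[x,y], I = (x^4, y^17), d = 10
Need i < 4 and d-i < 17.
Range: 0 <= i <= 3.
H(10) = 4


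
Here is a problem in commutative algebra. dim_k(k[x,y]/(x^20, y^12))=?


Basis: x^i*y^j, i<20, j<12
20*12=240


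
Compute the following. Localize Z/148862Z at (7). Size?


7-primary part: 148862=7^4*62
Size=7^4=2401


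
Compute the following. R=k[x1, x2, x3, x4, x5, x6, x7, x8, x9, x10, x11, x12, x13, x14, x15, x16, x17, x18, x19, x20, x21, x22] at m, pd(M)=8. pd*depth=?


pd+depth=22
depth=22-8=14
pd*depth=8*14=112


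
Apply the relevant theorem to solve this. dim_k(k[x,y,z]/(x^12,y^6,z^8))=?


Basis: x^iy^jz^k, i<12,j<6,k<8
12*6*8=576


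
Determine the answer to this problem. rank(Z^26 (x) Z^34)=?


rank(M(x)N) = rank(M)*rank(N)
26*34 = 884


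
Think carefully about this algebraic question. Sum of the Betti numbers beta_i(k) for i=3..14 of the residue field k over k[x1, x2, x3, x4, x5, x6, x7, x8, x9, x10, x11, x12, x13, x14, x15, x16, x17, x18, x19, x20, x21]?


Koszul resolution: beta_i(k)=C(n,i), n=21
C(21,3)=1330, C(21,4)=5985, C(21,5)=20349, C(21,6)=54264, C(21,7)=116280, C(21,8)=203490, C(21,9)=293930, C(21,10)=352716, C(21,11)=352716, C(21,12)=293930, C(21,13)=203490, C(21,14)=116280
Sum=2014760


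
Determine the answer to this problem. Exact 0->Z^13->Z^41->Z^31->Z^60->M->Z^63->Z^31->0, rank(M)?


Alt sum=0:
(-1)^0*13 + (-1)^1*41 + (-1)^2*31 + (-1)^3*60 + (-1)^4*? + (-1)^5*63 + (-1)^6*31=0
rank(M)=89


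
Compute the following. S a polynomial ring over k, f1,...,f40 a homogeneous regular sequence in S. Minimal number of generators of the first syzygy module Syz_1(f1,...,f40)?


Regular sequence => Koszul complex is the minimal free resolution.
Syz_1 minimally generated by Koszul relations f_i*e_j - f_j*e_i (i<j): mu(Syz_1) = beta_2 = C(m,2) = m(m-1)/2
m=40
40*39/2 = 780


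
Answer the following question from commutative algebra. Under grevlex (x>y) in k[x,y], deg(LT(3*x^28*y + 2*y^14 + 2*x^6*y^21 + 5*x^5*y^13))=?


LT: 3*x^28*y
deg_x=28, deg_y=1
Total=28+1=29


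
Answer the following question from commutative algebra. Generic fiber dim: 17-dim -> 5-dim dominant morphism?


dim(fiber)=dim(X)-dim(Y)=17-5=12


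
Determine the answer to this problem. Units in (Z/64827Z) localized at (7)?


Local ring = Z/2401Z.
phi(2401) = 7^3*(7-1) = 2058


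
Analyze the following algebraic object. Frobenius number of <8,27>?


gcd(8,27)=1 => F=ab-a-b=8*27-8-27=216-35=181


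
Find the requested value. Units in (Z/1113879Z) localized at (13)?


Local ring = Z/371293Z.
phi(371293) = 13^4*(13-1) = 342732


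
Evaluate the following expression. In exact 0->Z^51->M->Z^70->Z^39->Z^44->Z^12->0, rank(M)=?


Alt sum=0:
(-1)^0*51 + (-1)^1*? + (-1)^2*70 + (-1)^3*39 + (-1)^4*44 + (-1)^5*12=0
rank(M)=114


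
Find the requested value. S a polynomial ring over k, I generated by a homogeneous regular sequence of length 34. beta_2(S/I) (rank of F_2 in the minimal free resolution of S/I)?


Regular sequence => Koszul complex is the minimal free resolution.
Syz_1 minimally generated by Koszul relations f_i*e_j - f_j*e_i (i<j): mu(Syz_1) = beta_2 = C(m,2) = m(m-1)/2
m=34
34*33/2 = 561


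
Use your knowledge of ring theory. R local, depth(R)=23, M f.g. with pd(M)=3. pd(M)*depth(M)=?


pd+depth=23
depth=23-3=20
pd*depth=3*20=60


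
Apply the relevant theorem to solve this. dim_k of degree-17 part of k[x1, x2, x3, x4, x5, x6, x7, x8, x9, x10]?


C(d+n-1,n-1)=C(26,9)=3124550


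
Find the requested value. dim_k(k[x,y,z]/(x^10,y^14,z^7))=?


Basis: x^iy^jz^k, i<10,j<14,k<7
10*14*7=980


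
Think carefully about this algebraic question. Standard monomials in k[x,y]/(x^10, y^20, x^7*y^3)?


k[x,y]/I, I = (x^10, y^20, x^7*y^3)
Rect: 10x20=200. Corner: (10-7)x(20-3)=51.
dim = 200-51 = 149


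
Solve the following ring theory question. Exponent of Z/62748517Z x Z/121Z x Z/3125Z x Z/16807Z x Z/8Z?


Exponent = lcm of the cyclic orders; pairwise coprime => product.
13^7*11^2*5^5*7^5*2^3=62748517*121*3125*16807*8=3190208333787475000


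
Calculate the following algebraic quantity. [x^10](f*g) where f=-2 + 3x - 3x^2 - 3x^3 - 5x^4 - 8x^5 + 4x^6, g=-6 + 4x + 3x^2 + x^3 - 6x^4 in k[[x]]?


[x^10] = sum a_i*b_j, i+j=10
  4*-6=-24
Sum=-24


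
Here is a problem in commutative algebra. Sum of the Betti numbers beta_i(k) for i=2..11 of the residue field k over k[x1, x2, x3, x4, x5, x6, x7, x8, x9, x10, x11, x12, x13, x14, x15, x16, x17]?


Koszul resolution: beta_i(k)=C(n,i), n=17
C(17,2)=136, C(17,3)=680, C(17,4)=2380, C(17,5)=6188, C(17,6)=12376, C(17,7)=19448, C(17,8)=24310, C(17,9)=24310, C(17,10)=19448, C(17,11)=12376
Sum=121652


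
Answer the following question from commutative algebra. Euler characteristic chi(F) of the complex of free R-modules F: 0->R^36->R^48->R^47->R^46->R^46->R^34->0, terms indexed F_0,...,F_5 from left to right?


chi = sum (-1)^i * rank:
(-1)^0*36=36
(-1)^1*48=-48
(-1)^2*47=47
(-1)^3*46=-46
(-1)^4*46=46
(-1)^5*34=-34
chi=1


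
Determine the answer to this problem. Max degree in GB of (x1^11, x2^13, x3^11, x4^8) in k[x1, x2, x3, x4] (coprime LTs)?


Pure powers, coprime LTs => already GB.
Degrees: 11, 13, 11, 8
Max=13


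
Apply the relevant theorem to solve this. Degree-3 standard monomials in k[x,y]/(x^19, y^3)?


k[x,y], I = (x^19, y^3), d = 3
Need i < 19 and d-i < 3.
Range: 1 <= i <= 3.
H(3) = 3


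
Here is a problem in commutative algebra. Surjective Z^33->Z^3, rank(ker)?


rank(ker) = 33-3 = 30


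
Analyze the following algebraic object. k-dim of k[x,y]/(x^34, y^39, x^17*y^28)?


k[x,y]/I, I = (x^34, y^39, x^17*y^28)
Rect: 34x39=1326. Corner: (34-17)x(39-28)=187.
dim = 1326-187 = 1139


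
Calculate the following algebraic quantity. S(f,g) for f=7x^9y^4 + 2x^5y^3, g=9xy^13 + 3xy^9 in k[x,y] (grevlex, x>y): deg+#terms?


LT(f)=7x^9y^4, LT(g)=9xy^13
lcm(LM)=x^9y^13
S(f,g) (scaled by 63 to clear denominators) = 9y^9*f - 7x^8*g = -21x^9y^9 + 18x^5y^12
2 terms, deg 18.
18+2=20


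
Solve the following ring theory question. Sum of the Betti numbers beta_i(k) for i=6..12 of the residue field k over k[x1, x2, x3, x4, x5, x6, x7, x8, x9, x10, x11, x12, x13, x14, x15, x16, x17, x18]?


Koszul resolution: beta_i(k)=C(n,i), n=18
C(18,6)=18564, C(18,7)=31824, C(18,8)=43758, C(18,9)=48620, C(18,10)=43758, C(18,11)=31824, C(18,12)=18564
Sum=236912


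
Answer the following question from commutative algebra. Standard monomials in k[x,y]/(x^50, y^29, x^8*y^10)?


k[x,y]/I, I = (x^50, y^29, x^8*y^10)
Rect: 50x29=1450. Corner: (50-8)x(29-10)=798.
dim = 1450-798 = 652


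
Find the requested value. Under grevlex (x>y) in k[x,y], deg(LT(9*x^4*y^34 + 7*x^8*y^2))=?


LT: 9*x^4*y^34
deg_x=4, deg_y=34
Total=4+34=38


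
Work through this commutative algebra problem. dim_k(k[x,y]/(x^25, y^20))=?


Basis: x^i*y^j, i<25, j<20
25*20=500


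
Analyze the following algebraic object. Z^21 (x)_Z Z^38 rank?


rank(M(x)N) = rank(M)*rank(N)
21*38 = 798


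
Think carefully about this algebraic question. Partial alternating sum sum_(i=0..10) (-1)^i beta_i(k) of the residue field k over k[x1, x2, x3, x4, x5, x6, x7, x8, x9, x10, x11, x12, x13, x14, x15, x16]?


Koszul resolution: beta_i(k)=C(n,i), n=16
sum_(i=0..p) (-1)^i C(n,i) = (-1)^p C(n-1,p)
(-1)^10*C(15,10) = (-1)^10*3003 = 3003


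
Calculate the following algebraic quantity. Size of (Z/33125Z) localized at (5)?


5-primary part: 33125=5^4*53
Size=5^4=625


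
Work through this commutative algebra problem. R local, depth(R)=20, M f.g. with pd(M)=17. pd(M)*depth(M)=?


pd+depth=20
depth=20-17=3
pd*depth=17*3=51


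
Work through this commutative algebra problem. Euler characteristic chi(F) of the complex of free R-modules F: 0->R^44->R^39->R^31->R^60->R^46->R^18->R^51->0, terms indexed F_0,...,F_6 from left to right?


chi = sum (-1)^i * rank:
(-1)^0*44=44
(-1)^1*39=-39
(-1)^2*31=31
(-1)^3*60=-60
(-1)^4*46=46
(-1)^5*18=-18
(-1)^6*51=51
chi=55


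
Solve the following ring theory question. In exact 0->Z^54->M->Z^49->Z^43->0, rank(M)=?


Alt sum=0:
(-1)^0*54 + (-1)^1*? + (-1)^2*49 + (-1)^3*43=0
rank(M)=60


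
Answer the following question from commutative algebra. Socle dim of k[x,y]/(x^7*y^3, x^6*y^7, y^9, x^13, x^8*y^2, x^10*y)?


Socle = ann(m) = span of standard monomials u with x*u, y*u in I (staircase corners).
Minimal generators: x^13, x^10*y, x^8*y^2, x^7*y^3, x^6*y^7, y^9
Corners: x^5y^8, x^6y^6, x^7y^2, x^9y, x^12
Socle dim=5


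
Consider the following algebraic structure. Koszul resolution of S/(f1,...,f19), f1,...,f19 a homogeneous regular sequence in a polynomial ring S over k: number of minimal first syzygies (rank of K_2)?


Regular sequence => Koszul complex is the minimal free resolution.
Syz_1 minimally generated by Koszul relations f_i*e_j - f_j*e_i (i<j): mu(Syz_1) = beta_2 = C(m,2) = m(m-1)/2
m=19
19*18/2 = 171


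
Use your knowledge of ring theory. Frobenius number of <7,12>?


gcd(7,12)=1 => F=ab-a-b=7*12-7-12=84-19=65


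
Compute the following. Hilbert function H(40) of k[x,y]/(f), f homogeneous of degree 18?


H(t)=d for t>=d-1.
d=18, t=40
H(40)=18


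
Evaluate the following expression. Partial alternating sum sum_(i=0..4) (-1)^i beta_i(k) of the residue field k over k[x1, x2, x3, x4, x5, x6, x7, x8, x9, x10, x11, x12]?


Koszul resolution: beta_i(k)=C(n,i), n=12
sum_(i=0..p) (-1)^i C(n,i) = (-1)^p C(n-1,p)
(-1)^4*C(11,4) = (-1)^4*330 = 330


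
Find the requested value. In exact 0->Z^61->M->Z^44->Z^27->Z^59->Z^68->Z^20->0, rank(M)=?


Alt sum=0:
(-1)^0*61 + (-1)^1*? + (-1)^2*44 + (-1)^3*27 + (-1)^4*59 + (-1)^5*68 + (-1)^6*20=0
rank(M)=89


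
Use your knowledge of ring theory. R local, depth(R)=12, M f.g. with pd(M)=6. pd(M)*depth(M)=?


pd+depth=12
depth=12-6=6
pd*depth=6*6=36


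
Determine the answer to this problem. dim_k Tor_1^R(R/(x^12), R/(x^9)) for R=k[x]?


Tor_1(R/I,R/J)=(I cap J)/IJ=(x^12)/(x^21)
dim=21-12=min(12,9)=9


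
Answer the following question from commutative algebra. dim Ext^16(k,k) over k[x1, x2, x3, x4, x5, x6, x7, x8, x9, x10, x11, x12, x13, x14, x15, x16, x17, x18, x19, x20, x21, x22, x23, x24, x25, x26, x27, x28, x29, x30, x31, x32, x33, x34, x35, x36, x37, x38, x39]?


C(n,i)=C(39,16)=37711260990


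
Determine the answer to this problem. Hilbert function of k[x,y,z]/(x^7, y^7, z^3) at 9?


Need i<7, j<7, k<3 with i+j+k=9.
For each i, j ranges over max(0,9-i-2)..min(6,9-i):
  i=0: j in [7,6] -> 0
  i=1: j in [6,6] -> 1
  i=2: j in [5,6] -> 2
  i=3: j in [4,6] -> 3
  i=4: j in [3,5] -> 3
  i=5: j in [2,4] -> 3
  i=6: j in [1,3] -> 3
H(9) = 0+1+2+3+3+3+3 = 15


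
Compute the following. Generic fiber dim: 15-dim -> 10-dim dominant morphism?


dim(fiber)=dim(X)-dim(Y)=15-10=5


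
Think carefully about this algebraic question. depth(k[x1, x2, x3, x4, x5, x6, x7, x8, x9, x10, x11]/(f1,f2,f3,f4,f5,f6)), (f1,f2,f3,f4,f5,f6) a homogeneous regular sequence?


depth(R)=11
depth(R/I)=11-6=5


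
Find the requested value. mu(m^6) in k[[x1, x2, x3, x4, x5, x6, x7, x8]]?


C(n+d-1,d)=C(13,6)=1716


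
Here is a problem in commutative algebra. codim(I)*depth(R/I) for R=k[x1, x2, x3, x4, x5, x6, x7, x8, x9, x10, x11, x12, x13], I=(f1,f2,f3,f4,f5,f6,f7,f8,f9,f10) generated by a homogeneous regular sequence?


codim=10, depth=dim(R/I)=13-10=3
Product=10*3=30


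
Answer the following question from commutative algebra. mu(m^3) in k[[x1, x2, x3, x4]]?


C(n+d-1,d)=C(6,3)=20


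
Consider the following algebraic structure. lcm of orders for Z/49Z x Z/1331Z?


Exponent = lcm of the cyclic orders; pairwise coprime => product.
7^2*11^3=49*1331=65219


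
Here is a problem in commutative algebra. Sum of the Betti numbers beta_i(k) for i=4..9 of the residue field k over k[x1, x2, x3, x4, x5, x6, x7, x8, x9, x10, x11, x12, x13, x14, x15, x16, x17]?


Koszul resolution: beta_i(k)=C(n,i), n=17
C(17,4)=2380, C(17,5)=6188, C(17,6)=12376, C(17,7)=19448, C(17,8)=24310, C(17,9)=24310
Sum=89012


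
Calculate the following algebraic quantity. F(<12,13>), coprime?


gcd(12,13)=1 => F=ab-a-b=12*13-12-13=156-25=131


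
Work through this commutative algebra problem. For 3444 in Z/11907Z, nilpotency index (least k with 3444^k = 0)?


3444^k mod 11907:
k=1: 3444
k=2: 1764
k=3: 2646
k=4: 3969
k=5: 0
First zero at k = 5


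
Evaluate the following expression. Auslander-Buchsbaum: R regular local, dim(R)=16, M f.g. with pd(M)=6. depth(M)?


pd+depth=depth(R)=16
depth=16-6=10


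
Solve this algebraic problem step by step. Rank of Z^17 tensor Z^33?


rank(M(x)N) = rank(M)*rank(N)
17*33 = 561


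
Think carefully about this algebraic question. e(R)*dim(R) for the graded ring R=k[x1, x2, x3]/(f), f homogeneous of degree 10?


e(R)=deg(f)=10, dim(R)=3-1=2
e*dim=10*2=20


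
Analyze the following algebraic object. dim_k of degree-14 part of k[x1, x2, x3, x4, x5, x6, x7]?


C(d+n-1,n-1)=C(20,6)=38760


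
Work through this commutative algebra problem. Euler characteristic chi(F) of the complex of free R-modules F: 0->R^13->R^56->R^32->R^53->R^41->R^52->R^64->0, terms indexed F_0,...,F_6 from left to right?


chi = sum (-1)^i * rank:
(-1)^0*13=13
(-1)^1*56=-56
(-1)^2*32=32
(-1)^3*53=-53
(-1)^4*41=41
(-1)^5*52=-52
(-1)^6*64=64
chi=-11
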